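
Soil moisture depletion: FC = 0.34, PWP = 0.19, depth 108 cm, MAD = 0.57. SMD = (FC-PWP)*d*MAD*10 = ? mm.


SMD = (FC - PWP) * d * MAD * 10
SMD = (0.34 - 0.19) * 108 * 0.57 * 10
SMD = 0.1500 * 108 * 0.57 * 10

92.3400 mm


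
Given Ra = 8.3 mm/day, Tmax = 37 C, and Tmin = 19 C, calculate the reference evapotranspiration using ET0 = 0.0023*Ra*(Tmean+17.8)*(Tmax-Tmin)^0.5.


Tmean = (Tmax + Tmin)/2 = (37 + 19)/2 = 28.0
ET0 = 0.0023 * 8.3 * (28.0 + 17.8) * sqrt(37 - 19)
ET0 = 0.0023 * 8.3 * 45.8 * 4.242641

3.7094 mm/day


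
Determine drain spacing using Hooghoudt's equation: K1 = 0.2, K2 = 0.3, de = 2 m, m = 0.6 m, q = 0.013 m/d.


S^2 = 8*K2*de*m/q + 4*K1*m^2/q
S^2 = 8*0.3*2*0.6/0.013 + 4*0.2*0.6^2/0.013
S = sqrt(243.6923)

15.6106 m


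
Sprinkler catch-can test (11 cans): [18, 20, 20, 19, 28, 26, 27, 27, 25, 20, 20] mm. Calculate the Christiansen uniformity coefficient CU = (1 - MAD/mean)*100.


mean = 22.727273 mm
MAD = 3.520661 mm
CU = (1 - 3.520661/22.727273)*100

84.5091 %


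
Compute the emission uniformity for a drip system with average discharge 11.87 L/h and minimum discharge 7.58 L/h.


EU = (q_min/q_avg)*100 = (7.58/11.87)*100 = 63.8585%

63.8585 %


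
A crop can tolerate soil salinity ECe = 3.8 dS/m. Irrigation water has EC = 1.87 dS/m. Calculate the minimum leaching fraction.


LR = ECiw / (5*ECe - ECiw)
LR = 1.87 / (5*3.8 - 1.87)
LR = 1.87 / 17.1300

0.1092


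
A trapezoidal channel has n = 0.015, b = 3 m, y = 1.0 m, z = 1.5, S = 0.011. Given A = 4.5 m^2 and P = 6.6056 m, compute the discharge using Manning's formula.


R = A/P = 4.5/6.6056 = 0.681240
Q = (1/0.015) * 4.5 * 0.681240^(2/3) * 0.011^0.5

24.3604 m^3/s


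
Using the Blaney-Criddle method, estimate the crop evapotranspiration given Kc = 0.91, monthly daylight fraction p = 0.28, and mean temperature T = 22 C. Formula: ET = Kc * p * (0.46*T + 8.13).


ET = Kc * p * (0.46*T + 8.13)
ET = 0.91 * 0.28 * (0.46*22 + 8.13)
ET = 0.91 * 0.28 * 18.2500

4.6501 mm/day


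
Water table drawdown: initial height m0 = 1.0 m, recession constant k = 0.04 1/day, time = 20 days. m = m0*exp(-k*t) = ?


m = m0 * exp(-k*t)
m = 1.0 * exp(-0.04 * 20)
m = 1.0 * exp(-0.8000)

0.4493 m


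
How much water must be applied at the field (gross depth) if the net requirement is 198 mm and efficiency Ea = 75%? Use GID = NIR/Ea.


Ea = 75% = 0.75
GID = NIR / Ea = 198 / 0.75 = 264.0000 mm

264.0000 mm


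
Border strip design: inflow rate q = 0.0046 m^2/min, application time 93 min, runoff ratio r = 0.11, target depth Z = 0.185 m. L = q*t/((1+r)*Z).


L = q*t/((1+r)*Z)
L = 0.0046*93/((1+0.11)*0.185)
L = 0.4278/0.20535

2.0833 m


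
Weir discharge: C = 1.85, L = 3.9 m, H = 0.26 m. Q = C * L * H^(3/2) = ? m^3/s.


Q = C * L * H^(3/2) = 1.85 * 3.9 * 0.26^1.5 = 1.85 * 3.9 * 0.132575

0.9565 m^3/s


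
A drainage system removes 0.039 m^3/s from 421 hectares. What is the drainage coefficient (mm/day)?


DC = Q * 86400 / (A * 10000) * 1000
DC = 0.039 * 86400 / (421 * 10000) * 1000
DC = 3369600.0000 / 4210000

0.8004 mm/day


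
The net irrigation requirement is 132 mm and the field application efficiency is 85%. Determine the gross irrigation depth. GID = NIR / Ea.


Ea = 85% = 0.85
GID = NIR / Ea = 132 / 0.85 = 155.2941 mm

155.2941 mm


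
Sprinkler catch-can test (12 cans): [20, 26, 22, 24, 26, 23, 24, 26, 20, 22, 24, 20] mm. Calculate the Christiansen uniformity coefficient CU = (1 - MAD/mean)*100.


mean = 23.083333 mm
MAD = 1.916667 mm
CU = (1 - 1.916667/23.083333)*100

91.6967 %


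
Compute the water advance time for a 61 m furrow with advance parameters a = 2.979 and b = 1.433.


t = (L/a)^(1/b)
t = (61/2.979)^(1/1.433)
t = 20.476670^(1/1.433)

8.2233 min


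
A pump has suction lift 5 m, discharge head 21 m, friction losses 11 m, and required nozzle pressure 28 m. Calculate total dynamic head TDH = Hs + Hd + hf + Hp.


TDH = Hs + Hd + hf + Hp = 5 + 21 + 11 + 28 = 65

65 m


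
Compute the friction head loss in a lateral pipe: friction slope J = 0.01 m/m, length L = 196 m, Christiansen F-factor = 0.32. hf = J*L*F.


hf = J * L * F = 0.01 * 196 * 0.32 = 0.6272 m

0.6272 m


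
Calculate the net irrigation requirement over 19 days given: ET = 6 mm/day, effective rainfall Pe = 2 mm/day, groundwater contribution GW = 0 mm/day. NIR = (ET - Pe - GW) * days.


Daily deficit = ET - Pe - GW = 6 - 2 - 0 = 4 mm/day
NIR = 4 * 19 = 76 mm

76.0000 mm


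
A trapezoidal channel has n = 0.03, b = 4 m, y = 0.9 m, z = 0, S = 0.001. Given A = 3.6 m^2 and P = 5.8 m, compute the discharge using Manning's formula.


R = A/P = 3.6/5.8 = 0.620690
Q = (1/0.03) * 3.6 * 0.620690^(2/3) * 0.001^0.5

2.7612 m^3/s


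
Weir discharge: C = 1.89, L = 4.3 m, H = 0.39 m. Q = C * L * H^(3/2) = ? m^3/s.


Q = C * L * H^(3/2) = 1.89 * 4.3 * 0.39^1.5 = 1.89 * 4.3 * 0.243555

1.9794 m^3/s


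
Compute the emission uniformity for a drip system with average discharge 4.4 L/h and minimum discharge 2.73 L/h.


EU = (q_min/q_avg)*100 = (2.73/4.4)*100 = 62.0455%

62.0455 %


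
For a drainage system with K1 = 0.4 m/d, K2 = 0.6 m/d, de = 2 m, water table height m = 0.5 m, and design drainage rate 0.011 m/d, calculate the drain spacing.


S^2 = 8*K2*de*m/q + 4*K1*m^2/q
S^2 = 8*0.6*2*0.5/0.011 + 4*0.4*0.5^2/0.011
S = sqrt(472.7273)

21.7423 m


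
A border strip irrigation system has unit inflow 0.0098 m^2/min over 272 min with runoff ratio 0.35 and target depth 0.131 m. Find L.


L = q*t/((1+r)*Z)
L = 0.0098*272/((1+0.35)*0.131)
L = 2.6656/0.17685

15.0727 m


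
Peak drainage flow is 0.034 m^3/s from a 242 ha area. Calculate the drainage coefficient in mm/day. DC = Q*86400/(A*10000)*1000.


DC = Q * 86400 / (A * 10000) * 1000
DC = 0.034 * 86400 / (242 * 10000) * 1000
DC = 2937600.0000 / 2420000

1.2139 mm/day


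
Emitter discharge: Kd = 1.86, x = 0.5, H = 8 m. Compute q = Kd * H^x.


q = Kd * H^x = 1.86 * 8^0.5 = 1.86 * 2.828427

5.2609 L/h


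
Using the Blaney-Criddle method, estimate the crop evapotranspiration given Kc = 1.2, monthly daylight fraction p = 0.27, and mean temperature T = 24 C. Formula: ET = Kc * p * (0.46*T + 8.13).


ET = Kc * p * (0.46*T + 8.13)
ET = 1.2 * 0.27 * (0.46*24 + 8.13)
ET = 1.2 * 0.27 * 19.1700

6.2111 mm/day


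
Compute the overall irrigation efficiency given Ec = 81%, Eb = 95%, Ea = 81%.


Ec = 0.81, Eb = 0.95, Ea = 0.81
E = 0.81 * 0.95 * 0.81 * 100 = 62.3295%

62.3295 %


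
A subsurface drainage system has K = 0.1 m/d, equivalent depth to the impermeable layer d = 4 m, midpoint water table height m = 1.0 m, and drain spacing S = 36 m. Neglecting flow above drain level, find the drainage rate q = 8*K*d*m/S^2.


q = 8*K*d*m/S^2
q = 8*0.1*4*1.0/36^2
q = 3.2000 / 1296

0.0025 m/d


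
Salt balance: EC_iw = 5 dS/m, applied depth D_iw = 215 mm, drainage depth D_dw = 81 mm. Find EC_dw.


EC_dw = EC_iw * D_iw / D_dw
EC_dw = 5 * 215 / 81
EC_dw = 1075 / 81

13.2716 dS/m


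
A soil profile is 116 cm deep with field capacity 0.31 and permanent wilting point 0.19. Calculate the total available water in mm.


AWC = (FC - PWP) * d * 10
AWC = (0.31 - 0.19) * 116 * 10
AWC = 0.1200 * 116 * 10

139.2000 mm


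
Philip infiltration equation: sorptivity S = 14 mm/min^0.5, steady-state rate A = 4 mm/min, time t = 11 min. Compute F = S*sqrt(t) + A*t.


F = S*sqrt(t) + A*t
F = 14*sqrt(11) + 4*11
F = 14*3.316625 + 44

90.4327 mm


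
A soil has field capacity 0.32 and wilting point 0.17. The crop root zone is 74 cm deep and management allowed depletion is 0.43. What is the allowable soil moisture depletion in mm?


SMD = (FC - PWP) * d * MAD * 10
SMD = (0.32 - 0.17) * 74 * 0.43 * 10
SMD = 0.1500 * 74 * 0.43 * 10

47.7300 mm


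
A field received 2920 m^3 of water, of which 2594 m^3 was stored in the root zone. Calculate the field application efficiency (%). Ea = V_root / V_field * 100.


Ea = V_root / V_field * 100 = 2594 / 2920 * 100 = 88.8356%

88.8356 %


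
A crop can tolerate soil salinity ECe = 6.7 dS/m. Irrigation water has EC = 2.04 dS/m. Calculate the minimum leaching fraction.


LR = ECiw / (5*ECe - ECiw)
LR = 2.04 / (5*6.7 - 2.04)
LR = 2.04 / 31.4600

0.0648


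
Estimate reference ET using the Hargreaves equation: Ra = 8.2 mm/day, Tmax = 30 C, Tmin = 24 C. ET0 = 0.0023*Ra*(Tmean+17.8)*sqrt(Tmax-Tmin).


Tmean = (Tmax + Tmin)/2 = (30 + 24)/2 = 27.0
ET0 = 0.0023 * 8.2 * (27.0 + 17.8) * sqrt(30 - 24)
ET0 = 0.0023 * 8.2 * 44.8 * 2.449490

2.0696 mm/day


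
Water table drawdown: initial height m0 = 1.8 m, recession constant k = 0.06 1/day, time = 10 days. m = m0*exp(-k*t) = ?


m = m0 * exp(-k*t)
m = 1.8 * exp(-0.06 * 10)
m = 1.8 * exp(-0.6000)

0.9879 m


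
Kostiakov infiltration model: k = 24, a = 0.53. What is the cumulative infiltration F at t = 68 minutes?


F = k * t^a = 24 * 68^0.53
F = 24 * 9.359006

224.6161 mm


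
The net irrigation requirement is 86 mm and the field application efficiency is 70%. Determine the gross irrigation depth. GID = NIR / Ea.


Ea = 70% = 0.7
GID = NIR / Ea = 86 / 0.7 = 122.8571 mm

122.8571 mm


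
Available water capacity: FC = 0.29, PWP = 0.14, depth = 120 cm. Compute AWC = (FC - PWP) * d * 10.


AWC = (FC - PWP) * d * 10
AWC = (0.29 - 0.14) * 120 * 10
AWC = 0.1500 * 120 * 10

180.0000 mm


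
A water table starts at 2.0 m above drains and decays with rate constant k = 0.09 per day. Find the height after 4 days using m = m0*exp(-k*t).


m = m0 * exp(-k*t)
m = 2.0 * exp(-0.09 * 4)
m = 2.0 * exp(-0.3600)

1.3954 m


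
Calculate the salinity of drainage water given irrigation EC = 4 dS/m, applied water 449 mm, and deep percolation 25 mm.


EC_dw = EC_iw * D_iw / D_dw
EC_dw = 4 * 449 / 25
EC_dw = 1796 / 25

71.8400 dS/m


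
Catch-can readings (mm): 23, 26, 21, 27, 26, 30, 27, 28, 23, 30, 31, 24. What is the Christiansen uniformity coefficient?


mean = 26.333333 mm
MAD = 2.500000 mm
CU = (1 - 2.500000/26.333333)*100

90.5063 %


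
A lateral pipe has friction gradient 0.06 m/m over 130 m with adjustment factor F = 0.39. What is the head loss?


hf = J * L * F = 0.06 * 130 * 0.39 = 3.0420 m

3.0420 m


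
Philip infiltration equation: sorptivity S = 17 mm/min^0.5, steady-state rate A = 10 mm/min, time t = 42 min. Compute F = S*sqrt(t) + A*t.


F = S*sqrt(t) + A*t
F = 17*sqrt(42) + 10*42
F = 17*6.480741 + 420

530.1726 mm


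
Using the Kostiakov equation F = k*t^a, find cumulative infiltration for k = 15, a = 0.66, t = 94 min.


F = k * t^a = 15 * 94^0.66
F = 15 * 20.056927

300.8539 mm


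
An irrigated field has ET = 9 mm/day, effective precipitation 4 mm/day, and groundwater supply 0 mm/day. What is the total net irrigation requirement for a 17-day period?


Daily deficit = ET - Pe - GW = 9 - 4 - 0 = 5 mm/day
NIR = 5 * 17 = 85 mm

85.0000 mm


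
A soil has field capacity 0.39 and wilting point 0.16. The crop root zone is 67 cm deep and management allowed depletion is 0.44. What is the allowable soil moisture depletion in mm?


SMD = (FC - PWP) * d * MAD * 10
SMD = (0.39 - 0.16) * 67 * 0.44 * 10
SMD = 0.2300 * 67 * 0.44 * 10

67.8040 mm


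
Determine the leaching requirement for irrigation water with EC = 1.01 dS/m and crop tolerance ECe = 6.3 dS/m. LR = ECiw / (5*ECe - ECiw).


LR = ECiw / (5*ECe - ECiw)
LR = 1.01 / (5*6.3 - 1.01)
LR = 1.01 / 30.4900

0.0331


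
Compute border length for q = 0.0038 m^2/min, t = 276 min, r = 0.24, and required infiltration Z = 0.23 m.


L = q*t/((1+r)*Z)
L = 0.0038*276/((1+0.24)*0.23)
L = 1.0488/0.2852

3.6774 m


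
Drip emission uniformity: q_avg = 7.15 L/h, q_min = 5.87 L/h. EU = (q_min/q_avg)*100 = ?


EU = (q_min/q_avg)*100 = (5.87/7.15)*100 = 82.0979%

82.0979 %


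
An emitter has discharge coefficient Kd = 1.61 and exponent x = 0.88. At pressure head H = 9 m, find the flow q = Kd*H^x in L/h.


q = Kd * H^x = 1.61 * 9^0.88 = 1.61 * 6.914064

11.1316 L/h


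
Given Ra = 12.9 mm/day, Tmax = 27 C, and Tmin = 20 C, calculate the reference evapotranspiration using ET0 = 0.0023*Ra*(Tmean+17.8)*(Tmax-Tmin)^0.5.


Tmean = (Tmax + Tmin)/2 = (27 + 20)/2 = 23.5
ET0 = 0.0023 * 12.9 * (23.5 + 17.8) * sqrt(27 - 20)
ET0 = 0.0023 * 12.9 * 41.3 * 2.645751

3.2420 mm/day


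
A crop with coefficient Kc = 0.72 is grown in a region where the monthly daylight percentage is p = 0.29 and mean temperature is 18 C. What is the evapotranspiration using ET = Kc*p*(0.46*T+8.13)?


ET = Kc * p * (0.46*T + 8.13)
ET = 0.72 * 0.29 * (0.46*18 + 8.13)
ET = 0.72 * 0.29 * 16.4100

3.4264 mm/day


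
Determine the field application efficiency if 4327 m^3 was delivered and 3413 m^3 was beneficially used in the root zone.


Ea = V_root / V_field * 100 = 3413 / 4327 * 100 = 78.8768%

78.8768 %


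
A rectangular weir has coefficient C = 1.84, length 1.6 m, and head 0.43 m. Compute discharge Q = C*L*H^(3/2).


Q = C * L * H^(3/2) = 1.84 * 1.6 * 0.43^1.5 = 1.84 * 1.6 * 0.281970

0.8301 m^3/s


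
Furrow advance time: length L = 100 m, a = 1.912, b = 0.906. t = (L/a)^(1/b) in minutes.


t = (L/a)^(1/b)
t = (100/1.912)^(1/0.906)
t = 52.301255^(1/0.906)

78.8520 min


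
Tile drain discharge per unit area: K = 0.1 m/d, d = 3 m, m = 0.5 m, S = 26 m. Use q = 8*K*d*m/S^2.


q = 8*K*d*m/S^2
q = 8*0.1*3*0.5/26^2
q = 1.2000 / 676

0.0018 m/d


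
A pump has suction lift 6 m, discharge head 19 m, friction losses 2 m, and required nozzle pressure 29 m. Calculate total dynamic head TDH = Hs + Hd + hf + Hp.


TDH = Hs + Hd + hf + Hp = 6 + 19 + 2 + 29 = 56

56 m


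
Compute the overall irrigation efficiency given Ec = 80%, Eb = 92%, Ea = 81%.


Ec = 0.8, Eb = 0.92, Ea = 0.81
E = 0.8 * 0.92 * 0.81 * 100 = 59.6160%

59.6160 %


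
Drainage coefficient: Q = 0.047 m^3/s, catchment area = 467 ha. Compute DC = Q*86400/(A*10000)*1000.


DC = Q * 86400 / (A * 10000) * 1000
DC = 0.047 * 86400 / (467 * 10000) * 1000
DC = 4060800.0000 / 4670000

0.8696 mm/day


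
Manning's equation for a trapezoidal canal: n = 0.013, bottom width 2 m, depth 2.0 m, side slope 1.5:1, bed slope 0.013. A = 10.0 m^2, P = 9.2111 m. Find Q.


R = A/P = 10.0/9.2111 = 1.085647
Q = (1/0.013) * 10.0 * 1.085647^(2/3) * 0.013^0.5

92.6447 m^3/s


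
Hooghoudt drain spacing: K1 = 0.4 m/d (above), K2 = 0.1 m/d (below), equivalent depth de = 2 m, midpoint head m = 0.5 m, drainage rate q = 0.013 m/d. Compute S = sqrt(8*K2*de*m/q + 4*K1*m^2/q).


S^2 = 8*K2*de*m/q + 4*K1*m^2/q
S^2 = 8*0.1*2*0.5/0.013 + 4*0.4*0.5^2/0.013
S = sqrt(92.3077)

9.6077 m


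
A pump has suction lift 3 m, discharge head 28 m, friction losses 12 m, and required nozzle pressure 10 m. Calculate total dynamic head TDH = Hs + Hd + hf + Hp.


TDH = Hs + Hd + hf + Hp = 3 + 28 + 12 + 10 = 53

53 m


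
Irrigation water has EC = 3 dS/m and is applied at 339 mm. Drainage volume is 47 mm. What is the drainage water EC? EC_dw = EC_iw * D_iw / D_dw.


EC_dw = EC_iw * D_iw / D_dw
EC_dw = 3 * 339 / 47
EC_dw = 1017 / 47

21.6383 dS/m


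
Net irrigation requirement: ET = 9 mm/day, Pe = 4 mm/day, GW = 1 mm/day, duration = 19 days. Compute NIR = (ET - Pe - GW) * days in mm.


Daily deficit = ET - Pe - GW = 9 - 4 - 1 = 4 mm/day
NIR = 4 * 19 = 76 mm

76.0000 mm


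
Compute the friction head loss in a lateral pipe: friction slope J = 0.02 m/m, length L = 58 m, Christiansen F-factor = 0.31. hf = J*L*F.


hf = J * L * F = 0.02 * 58 * 0.31 = 0.3596 m

0.3596 m


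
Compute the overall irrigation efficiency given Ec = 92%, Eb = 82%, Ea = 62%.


Ec = 0.92, Eb = 0.82, Ea = 0.62
E = 0.92 * 0.82 * 0.62 * 100 = 46.7728%

46.7728 %


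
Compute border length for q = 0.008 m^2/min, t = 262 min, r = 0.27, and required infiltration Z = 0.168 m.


L = q*t/((1+r)*Z)
L = 0.008*262/((1+0.27)*0.168)
L = 2.096/0.21336

9.8238 m


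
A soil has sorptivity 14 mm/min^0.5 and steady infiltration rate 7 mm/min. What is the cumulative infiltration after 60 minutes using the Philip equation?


F = S*sqrt(t) + A*t
F = 14*sqrt(60) + 7*60
F = 14*7.745967 + 420

528.4435 mm


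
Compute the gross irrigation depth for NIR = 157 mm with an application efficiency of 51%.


Ea = 51% = 0.51
GID = NIR / Ea = 157 / 0.51 = 307.8431 mm

307.8431 mm


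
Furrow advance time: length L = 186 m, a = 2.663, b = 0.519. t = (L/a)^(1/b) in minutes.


t = (L/a)^(1/b)
t = (186/2.663)^(1/0.519)
t = 69.846038^(1/0.519)

3574.8653 min


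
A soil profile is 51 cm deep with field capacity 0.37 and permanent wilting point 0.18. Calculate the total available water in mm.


AWC = (FC - PWP) * d * 10
AWC = (0.37 - 0.18) * 51 * 10
AWC = 0.1900 * 51 * 10

96.9000 mm


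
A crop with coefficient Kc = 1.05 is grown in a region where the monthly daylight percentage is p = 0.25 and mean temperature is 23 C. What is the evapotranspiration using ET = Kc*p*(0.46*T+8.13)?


ET = Kc * p * (0.46*T + 8.13)
ET = 1.05 * 0.25 * (0.46*23 + 8.13)
ET = 1.05 * 0.25 * 18.7100

4.9114 mm/day


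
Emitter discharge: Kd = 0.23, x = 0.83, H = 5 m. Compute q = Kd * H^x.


q = Kd * H^x = 0.23 * 5^0.83 = 0.23 * 3.803164

0.8747 L/h


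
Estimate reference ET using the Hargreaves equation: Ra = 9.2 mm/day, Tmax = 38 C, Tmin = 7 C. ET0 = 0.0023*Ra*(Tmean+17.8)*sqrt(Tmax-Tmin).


Tmean = (Tmax + Tmin)/2 = (38 + 7)/2 = 22.5
ET0 = 0.0023 * 9.2 * (22.5 + 17.8) * sqrt(38 - 7)
ET0 = 0.0023 * 9.2 * 40.3 * 5.567764

4.7479 mm/day


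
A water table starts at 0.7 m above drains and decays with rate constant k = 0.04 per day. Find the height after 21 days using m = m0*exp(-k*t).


m = m0 * exp(-k*t)
m = 0.7 * exp(-0.04 * 21)
m = 0.7 * exp(-0.8400)

0.3022 m


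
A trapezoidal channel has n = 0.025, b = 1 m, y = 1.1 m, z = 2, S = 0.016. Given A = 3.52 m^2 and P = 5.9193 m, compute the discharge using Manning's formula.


R = A/P = 3.52/5.9193 = 0.594665
Q = (1/0.025) * 3.52 * 0.594665^(2/3) * 0.016^0.5

12.5944 m^3/s


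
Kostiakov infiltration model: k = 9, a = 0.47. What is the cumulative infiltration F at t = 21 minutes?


F = k * t^a = 9 * 21^0.47
F = 9 * 4.182569

37.6431 mm


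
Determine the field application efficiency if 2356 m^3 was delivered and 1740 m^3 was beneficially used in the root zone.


Ea = V_root / V_field * 100 = 1740 / 2356 * 100 = 73.8540%

73.8540 %


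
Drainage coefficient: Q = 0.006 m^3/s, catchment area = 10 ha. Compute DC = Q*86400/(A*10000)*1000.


DC = Q * 86400 / (A * 10000) * 1000
DC = 0.006 * 86400 / (10 * 10000) * 1000
DC = 518400.0000 / 100000

5.1840 mm/day


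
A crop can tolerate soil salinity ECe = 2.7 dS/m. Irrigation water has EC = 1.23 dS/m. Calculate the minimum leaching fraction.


LR = ECiw / (5*ECe - ECiw)
LR = 1.23 / (5*2.7 - 1.23)
LR = 1.23 / 12.2700

0.1002


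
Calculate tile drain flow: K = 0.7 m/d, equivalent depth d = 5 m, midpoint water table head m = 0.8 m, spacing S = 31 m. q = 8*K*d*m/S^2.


q = 8*K*d*m/S^2
q = 8*0.7*5*0.8/31^2
q = 22.4000 / 961

0.0233 m/d


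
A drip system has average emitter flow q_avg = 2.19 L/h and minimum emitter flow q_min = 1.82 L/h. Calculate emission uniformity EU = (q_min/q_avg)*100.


EU = (q_min/q_avg)*100 = (1.82/2.19)*100 = 83.1050%

83.1050 %


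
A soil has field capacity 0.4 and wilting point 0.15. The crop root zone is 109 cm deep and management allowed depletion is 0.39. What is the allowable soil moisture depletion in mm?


SMD = (FC - PWP) * d * MAD * 10
SMD = (0.4 - 0.15) * 109 * 0.39 * 10
SMD = 0.2500 * 109 * 0.39 * 10

106.2750 mm


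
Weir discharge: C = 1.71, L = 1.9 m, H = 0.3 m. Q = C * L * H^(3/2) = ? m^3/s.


Q = C * L * H^(3/2) = 1.71 * 1.9 * 0.3^1.5 = 1.71 * 1.9 * 0.164317

0.5339 m^3/s


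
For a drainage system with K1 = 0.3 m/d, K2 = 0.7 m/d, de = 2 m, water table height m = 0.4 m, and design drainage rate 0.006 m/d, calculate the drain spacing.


S^2 = 8*K2*de*m/q + 4*K1*m^2/q
S^2 = 8*0.7*2*0.4/0.006 + 4*0.3*0.4^2/0.006
S = sqrt(778.6667)

27.9046 m


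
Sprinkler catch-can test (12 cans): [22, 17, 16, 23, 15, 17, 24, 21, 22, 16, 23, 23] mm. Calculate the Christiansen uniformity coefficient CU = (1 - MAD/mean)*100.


mean = 19.916667 mm
MAD = 3.097222 mm
CU = (1 - 3.097222/19.916667)*100

84.4491 %


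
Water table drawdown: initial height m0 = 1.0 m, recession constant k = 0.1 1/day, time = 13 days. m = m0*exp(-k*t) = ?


m = m0 * exp(-k*t)
m = 1.0 * exp(-0.1 * 13)
m = 1.0 * exp(-1.3000)

0.2725 m


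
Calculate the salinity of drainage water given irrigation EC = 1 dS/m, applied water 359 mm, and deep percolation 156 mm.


EC_dw = EC_iw * D_iw / D_dw
EC_dw = 1 * 359 / 156
EC_dw = 359 / 156

2.3013 dS/m


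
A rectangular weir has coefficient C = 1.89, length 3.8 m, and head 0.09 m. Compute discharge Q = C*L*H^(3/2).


Q = C * L * H^(3/2) = 1.89 * 3.8 * 0.09^1.5 = 1.89 * 3.8 * 0.027000

0.1939 m^3/s


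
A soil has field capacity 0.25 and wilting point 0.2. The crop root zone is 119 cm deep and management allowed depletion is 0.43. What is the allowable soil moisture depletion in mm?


SMD = (FC - PWP) * d * MAD * 10
SMD = (0.25 - 0.2) * 119 * 0.43 * 10
SMD = 0.0500 * 119 * 0.43 * 10

25.5850 mm


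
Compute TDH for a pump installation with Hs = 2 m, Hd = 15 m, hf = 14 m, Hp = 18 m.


TDH = Hs + Hd + hf + Hp = 2 + 15 + 14 + 18 = 49

49 m


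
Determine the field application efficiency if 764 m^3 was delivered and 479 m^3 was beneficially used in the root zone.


Ea = V_root / V_field * 100 = 479 / 764 * 100 = 62.6963%

62.6963 %


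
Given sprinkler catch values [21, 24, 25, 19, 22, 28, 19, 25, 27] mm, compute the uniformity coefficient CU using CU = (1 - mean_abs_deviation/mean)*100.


mean = 23.333333 mm
MAD = 2.740741 mm
CU = (1 - 2.740741/23.333333)*100

88.2540 %


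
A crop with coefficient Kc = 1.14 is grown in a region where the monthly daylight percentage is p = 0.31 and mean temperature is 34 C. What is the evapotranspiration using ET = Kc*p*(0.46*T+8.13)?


ET = Kc * p * (0.46*T + 8.13)
ET = 1.14 * 0.31 * (0.46*34 + 8.13)
ET = 1.14 * 0.31 * 23.7700

8.4003 mm/day


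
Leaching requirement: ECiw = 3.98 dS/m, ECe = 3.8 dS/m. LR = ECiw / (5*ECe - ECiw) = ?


LR = ECiw / (5*ECe - ECiw)
LR = 3.98 / (5*3.8 - 3.98)
LR = 3.98 / 15.0200

0.2650


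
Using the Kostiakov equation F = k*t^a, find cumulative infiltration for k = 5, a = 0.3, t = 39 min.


F = k * t^a = 5 * 39^0.3
F = 5 * 3.001369

15.0068 mm


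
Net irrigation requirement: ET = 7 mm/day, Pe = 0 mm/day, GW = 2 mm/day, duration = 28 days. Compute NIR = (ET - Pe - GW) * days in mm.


Daily deficit = ET - Pe - GW = 7 - 0 - 2 = 5 mm/day
NIR = 5 * 28 = 140 mm

140.0000 mm


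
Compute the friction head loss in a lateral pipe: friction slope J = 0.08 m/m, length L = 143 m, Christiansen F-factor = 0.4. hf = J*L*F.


hf = J * L * F = 0.08 * 143 * 0.4 = 4.5760 m

4.5760 m


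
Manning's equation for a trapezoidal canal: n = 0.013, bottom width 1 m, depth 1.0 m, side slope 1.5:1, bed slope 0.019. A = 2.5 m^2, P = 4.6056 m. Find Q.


R = A/P = 2.5/4.6056 = 0.542817
Q = (1/0.013) * 2.5 * 0.542817^(2/3) * 0.019^0.5

17.6391 m^3/s


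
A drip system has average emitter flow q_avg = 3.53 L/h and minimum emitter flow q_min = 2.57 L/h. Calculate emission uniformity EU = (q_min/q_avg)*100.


EU = (q_min/q_avg)*100 = (2.57/3.53)*100 = 72.8045%

72.8045 %


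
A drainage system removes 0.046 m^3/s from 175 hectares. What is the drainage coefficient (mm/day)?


DC = Q * 86400 / (A * 10000) * 1000
DC = 0.046 * 86400 / (175 * 10000) * 1000
DC = 3974400.0000 / 1750000

2.2711 mm/day


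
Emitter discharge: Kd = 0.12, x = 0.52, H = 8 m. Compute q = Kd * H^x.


q = Kd * H^x = 0.12 * 8^0.52 = 0.12 * 2.948538

0.3538 L/h


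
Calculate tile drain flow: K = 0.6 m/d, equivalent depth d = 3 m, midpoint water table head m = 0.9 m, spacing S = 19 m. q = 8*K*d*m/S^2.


q = 8*K*d*m/S^2
q = 8*0.6*3*0.9/19^2
q = 12.9600 / 361

0.0359 m/d


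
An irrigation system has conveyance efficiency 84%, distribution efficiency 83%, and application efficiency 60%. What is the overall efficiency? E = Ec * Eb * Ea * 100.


Ec = 0.84, Eb = 0.83, Ea = 0.6
E = 0.84 * 0.83 * 0.6 * 100 = 41.8320%

41.8320 %


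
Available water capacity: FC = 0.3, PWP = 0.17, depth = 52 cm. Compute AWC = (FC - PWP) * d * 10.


AWC = (FC - PWP) * d * 10
AWC = (0.3 - 0.17) * 52 * 10
AWC = 0.1300 * 52 * 10

67.6000 mm


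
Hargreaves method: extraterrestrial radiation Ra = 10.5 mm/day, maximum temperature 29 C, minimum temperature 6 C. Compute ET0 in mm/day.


Tmean = (Tmax + Tmin)/2 = (29 + 6)/2 = 17.5
ET0 = 0.0023 * 10.5 * (17.5 + 17.8) * sqrt(29 - 6)
ET0 = 0.0023 * 10.5 * 35.3 * 4.795832

4.0884 mm/day


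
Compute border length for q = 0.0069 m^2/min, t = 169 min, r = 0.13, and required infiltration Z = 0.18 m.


L = q*t/((1+r)*Z)
L = 0.0069*169/((1+0.13)*0.18)
L = 1.1661/0.2034

5.7330 m


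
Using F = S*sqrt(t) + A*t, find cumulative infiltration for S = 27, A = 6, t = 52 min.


F = S*sqrt(t) + A*t
F = 27*sqrt(52) + 6*52
F = 27*7.211103 + 312

506.6998 mm


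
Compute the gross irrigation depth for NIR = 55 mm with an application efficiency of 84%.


Ea = 84% = 0.84
GID = NIR / Ea = 55 / 0.84 = 65.4762 mm

65.4762 mm


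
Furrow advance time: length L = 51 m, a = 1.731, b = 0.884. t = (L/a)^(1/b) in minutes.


t = (L/a)^(1/b)
t = (51/1.731)^(1/0.884)
t = 29.462738^(1/0.884)

45.9276 min


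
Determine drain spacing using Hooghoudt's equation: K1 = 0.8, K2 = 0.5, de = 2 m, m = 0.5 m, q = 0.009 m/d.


S^2 = 8*K2*de*m/q + 4*K1*m^2/q
S^2 = 8*0.5*2*0.5/0.009 + 4*0.8*0.5^2/0.009
S = sqrt(533.3333)

23.0940 m


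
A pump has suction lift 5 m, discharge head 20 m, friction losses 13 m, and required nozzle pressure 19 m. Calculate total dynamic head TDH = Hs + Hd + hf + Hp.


TDH = Hs + Hd + hf + Hp = 5 + 20 + 13 + 19 = 57

57 m


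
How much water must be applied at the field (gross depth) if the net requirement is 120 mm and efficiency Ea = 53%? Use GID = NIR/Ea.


Ea = 53% = 0.53
GID = NIR / Ea = 120 / 0.53 = 226.4151 mm

226.4151 mm


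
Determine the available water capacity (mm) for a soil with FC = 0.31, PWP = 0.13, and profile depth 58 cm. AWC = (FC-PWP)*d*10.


AWC = (FC - PWP) * d * 10
AWC = (0.31 - 0.13) * 58 * 10
AWC = 0.1800 * 58 * 10

104.4000 mm


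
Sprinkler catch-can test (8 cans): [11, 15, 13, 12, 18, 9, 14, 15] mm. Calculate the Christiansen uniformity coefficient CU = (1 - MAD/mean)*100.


mean = 13.375000 mm
MAD = 2.125000 mm
CU = (1 - 2.125000/13.375000)*100

84.1121 %


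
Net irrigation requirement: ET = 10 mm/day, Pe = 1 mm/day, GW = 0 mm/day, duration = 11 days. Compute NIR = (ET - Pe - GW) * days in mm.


Daily deficit = ET - Pe - GW = 10 - 1 - 0 = 9 mm/day
NIR = 9 * 11 = 99 mm

99.0000 mm


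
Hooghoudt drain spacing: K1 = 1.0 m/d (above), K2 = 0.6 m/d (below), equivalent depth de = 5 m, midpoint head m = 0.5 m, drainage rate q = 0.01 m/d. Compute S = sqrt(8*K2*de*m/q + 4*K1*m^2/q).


S^2 = 8*K2*de*m/q + 4*K1*m^2/q
S^2 = 8*0.6*5*0.5/0.01 + 4*1.0*0.5^2/0.01
S = sqrt(1300.0000)

36.0555 m


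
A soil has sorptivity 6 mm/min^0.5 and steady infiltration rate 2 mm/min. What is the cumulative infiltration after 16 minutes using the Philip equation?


F = S*sqrt(t) + A*t
F = 6*sqrt(16) + 2*16
F = 6*4.000000 + 32

56.0000 mm


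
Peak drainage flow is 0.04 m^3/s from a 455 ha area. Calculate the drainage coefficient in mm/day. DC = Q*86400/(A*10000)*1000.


DC = Q * 86400 / (A * 10000) * 1000
DC = 0.04 * 86400 / (455 * 10000) * 1000
DC = 3456000.0000 / 4550000

0.7596 mm/day


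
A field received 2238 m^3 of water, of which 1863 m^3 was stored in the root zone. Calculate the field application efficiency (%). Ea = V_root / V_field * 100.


Ea = V_root / V_field * 100 = 1863 / 2238 * 100 = 83.2440%

83.2440 %


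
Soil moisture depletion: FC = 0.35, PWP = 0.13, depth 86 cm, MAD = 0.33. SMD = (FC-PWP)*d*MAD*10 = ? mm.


SMD = (FC - PWP) * d * MAD * 10
SMD = (0.35 - 0.13) * 86 * 0.33 * 10
SMD = 0.2200 * 86 * 0.33 * 10

62.4360 mm


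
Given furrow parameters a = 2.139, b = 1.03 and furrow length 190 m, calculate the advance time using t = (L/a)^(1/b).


t = (L/a)^(1/b)
t = (190/2.139)^(1/1.03)
t = 88.826554^(1/1.03)

77.9452 min


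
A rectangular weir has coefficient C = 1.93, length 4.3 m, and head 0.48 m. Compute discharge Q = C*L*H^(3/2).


Q = C * L * H^(3/2) = 1.93 * 4.3 * 0.48^1.5 = 1.93 * 4.3 * 0.332554

2.7599 m^3/s


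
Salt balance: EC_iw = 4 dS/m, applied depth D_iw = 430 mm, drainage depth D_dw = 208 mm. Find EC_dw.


EC_dw = EC_iw * D_iw / D_dw
EC_dw = 4 * 430 / 208
EC_dw = 1720 / 208

8.2692 dS/m


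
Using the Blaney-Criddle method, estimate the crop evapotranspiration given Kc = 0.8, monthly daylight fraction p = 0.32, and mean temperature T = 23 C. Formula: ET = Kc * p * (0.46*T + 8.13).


ET = Kc * p * (0.46*T + 8.13)
ET = 0.8 * 0.32 * (0.46*23 + 8.13)
ET = 0.8 * 0.32 * 18.7100

4.7898 mm/day


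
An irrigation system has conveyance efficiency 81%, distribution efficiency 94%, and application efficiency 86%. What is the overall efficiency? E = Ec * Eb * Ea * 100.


Ec = 0.81, Eb = 0.94, Ea = 0.86
E = 0.81 * 0.94 * 0.86 * 100 = 65.4804%

65.4804 %


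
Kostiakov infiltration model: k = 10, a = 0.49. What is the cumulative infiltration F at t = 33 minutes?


F = k * t^a = 10 * 33^0.49
F = 10 * 5.547175

55.4718 mm


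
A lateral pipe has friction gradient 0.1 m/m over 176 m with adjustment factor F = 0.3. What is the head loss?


hf = J * L * F = 0.1 * 176 * 0.3 = 5.2800 m

5.2800 m


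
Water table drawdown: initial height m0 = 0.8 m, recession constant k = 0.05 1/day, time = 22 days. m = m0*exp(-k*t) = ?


m = m0 * exp(-k*t)
m = 0.8 * exp(-0.05 * 22)
m = 0.8 * exp(-1.1000)

0.2663 m


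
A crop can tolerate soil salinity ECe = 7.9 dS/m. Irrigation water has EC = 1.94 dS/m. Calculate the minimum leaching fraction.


LR = ECiw / (5*ECe - ECiw)
LR = 1.94 / (5*7.9 - 1.94)
LR = 1.94 / 37.5600

0.0517


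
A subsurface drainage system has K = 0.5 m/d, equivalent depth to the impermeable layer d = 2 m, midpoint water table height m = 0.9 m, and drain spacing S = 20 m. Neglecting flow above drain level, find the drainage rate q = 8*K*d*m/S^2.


q = 8*K*d*m/S^2
q = 8*0.5*2*0.9/20^2
q = 7.2000 / 400

0.0180 m/d


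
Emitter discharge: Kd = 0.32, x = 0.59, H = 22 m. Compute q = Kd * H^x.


q = Kd * H^x = 0.32 * 22^0.59 = 0.32 * 6.194830

1.9823 L/h


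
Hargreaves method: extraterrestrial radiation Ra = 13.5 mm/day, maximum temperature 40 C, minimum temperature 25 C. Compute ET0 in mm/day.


Tmean = (Tmax + Tmin)/2 = (40 + 25)/2 = 32.5
ET0 = 0.0023 * 13.5 * (32.5 + 17.8) * sqrt(40 - 25)
ET0 = 0.0023 * 13.5 * 50.3 * 3.872983

6.0489 mm/day


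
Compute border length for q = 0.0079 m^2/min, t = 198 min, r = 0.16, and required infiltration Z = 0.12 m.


L = q*t/((1+r)*Z)
L = 0.0079*198/((1+0.16)*0.12)
L = 1.5642/0.1392

11.2371 m


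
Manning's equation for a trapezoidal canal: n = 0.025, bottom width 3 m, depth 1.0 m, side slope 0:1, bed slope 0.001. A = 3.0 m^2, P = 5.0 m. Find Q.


R = A/P = 3.0/5.0 = 0.600000
Q = (1/0.025) * 3.0 * 0.600000^(2/3) * 0.001^0.5

2.6995 m^3/s


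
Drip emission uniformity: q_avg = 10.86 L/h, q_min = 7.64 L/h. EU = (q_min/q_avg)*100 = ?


EU = (q_min/q_avg)*100 = (7.64/10.86)*100 = 70.3499%

70.3499 %


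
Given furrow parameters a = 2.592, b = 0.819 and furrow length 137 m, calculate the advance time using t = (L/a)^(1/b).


t = (L/a)^(1/b)
t = (137/2.592)^(1/0.819)
t = 52.854938^(1/0.819)

127.0251 min


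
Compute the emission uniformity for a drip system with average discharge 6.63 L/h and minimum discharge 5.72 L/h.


EU = (q_min/q_avg)*100 = (5.72/6.63)*100 = 86.2745%

86.2745 %


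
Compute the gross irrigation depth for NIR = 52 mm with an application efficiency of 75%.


Ea = 75% = 0.75
GID = NIR / Ea = 52 / 0.75 = 69.3333 mm

69.3333 mm


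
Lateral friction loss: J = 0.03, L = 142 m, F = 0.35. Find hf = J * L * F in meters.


hf = J * L * F = 0.03 * 142 * 0.35 = 1.4910 m

1.4910 m


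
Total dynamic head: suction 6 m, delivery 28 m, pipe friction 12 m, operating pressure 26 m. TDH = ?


TDH = Hs + Hd + hf + Hp = 6 + 28 + 12 + 26 = 72

72 m


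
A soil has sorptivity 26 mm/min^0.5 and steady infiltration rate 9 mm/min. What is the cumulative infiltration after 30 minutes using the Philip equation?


F = S*sqrt(t) + A*t
F = 26*sqrt(30) + 9*30
F = 26*5.477226 + 270

412.4079 mm


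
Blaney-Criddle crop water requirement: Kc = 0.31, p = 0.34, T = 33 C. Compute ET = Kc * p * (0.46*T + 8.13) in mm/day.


ET = Kc * p * (0.46*T + 8.13)
ET = 0.31 * 0.34 * (0.46*33 + 8.13)
ET = 0.31 * 0.34 * 23.3100

2.4569 mm/day


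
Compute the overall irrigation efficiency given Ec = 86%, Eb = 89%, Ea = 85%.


Ec = 0.86, Eb = 0.89, Ea = 0.85
E = 0.86 * 0.89 * 0.85 * 100 = 65.0590%

65.0590 %


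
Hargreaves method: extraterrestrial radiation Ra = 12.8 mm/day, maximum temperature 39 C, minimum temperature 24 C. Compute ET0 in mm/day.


Tmean = (Tmax + Tmin)/2 = (39 + 24)/2 = 31.5
ET0 = 0.0023 * 12.8 * (31.5 + 17.8) * sqrt(39 - 24)
ET0 = 0.0023 * 12.8 * 49.3 * 3.872983

5.6212 mm/day


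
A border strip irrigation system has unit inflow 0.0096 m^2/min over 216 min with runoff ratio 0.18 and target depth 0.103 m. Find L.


L = q*t/((1+r)*Z)
L = 0.0096*216/((1+0.18)*0.103)
L = 2.0736/0.12154

17.0610 m


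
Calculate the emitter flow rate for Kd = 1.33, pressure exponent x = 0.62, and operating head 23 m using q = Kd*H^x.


q = Kd * H^x = 1.33 * 23^0.62 = 1.33 * 6.986687

9.2923 L/h


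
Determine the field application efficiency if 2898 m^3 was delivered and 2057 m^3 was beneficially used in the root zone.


Ea = V_root / V_field * 100 = 2057 / 2898 * 100 = 70.9800%

70.9800 %


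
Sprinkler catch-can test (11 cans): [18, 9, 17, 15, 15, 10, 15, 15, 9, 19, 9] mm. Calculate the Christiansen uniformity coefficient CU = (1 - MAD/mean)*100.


mean = 13.727273 mm
MAD = 3.256198 mm
CU = (1 - 3.256198/13.727273)*100

76.2794 %


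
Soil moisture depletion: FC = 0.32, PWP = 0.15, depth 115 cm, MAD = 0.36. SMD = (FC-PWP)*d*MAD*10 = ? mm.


SMD = (FC - PWP) * d * MAD * 10
SMD = (0.32 - 0.15) * 115 * 0.36 * 10
SMD = 0.1700 * 115 * 0.36 * 10

70.3800 mm


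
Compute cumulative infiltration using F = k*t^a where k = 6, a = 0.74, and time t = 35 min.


F = k * t^a = 6 * 35^0.74
F = 6 * 13.887061

83.3224 mm


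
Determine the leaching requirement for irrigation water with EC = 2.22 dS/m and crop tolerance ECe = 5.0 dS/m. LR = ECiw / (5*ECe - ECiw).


LR = ECiw / (5*ECe - ECiw)
LR = 2.22 / (5*5.0 - 2.22)
LR = 2.22 / 22.7800

0.0975


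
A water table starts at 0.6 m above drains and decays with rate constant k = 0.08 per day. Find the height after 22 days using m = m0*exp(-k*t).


m = m0 * exp(-k*t)
m = 0.6 * exp(-0.08 * 22)
m = 0.6 * exp(-1.7600)

0.1032 m


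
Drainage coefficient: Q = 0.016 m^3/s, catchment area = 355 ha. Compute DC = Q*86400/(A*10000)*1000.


DC = Q * 86400 / (A * 10000) * 1000
DC = 0.016 * 86400 / (355 * 10000) * 1000
DC = 1382400.0000 / 3550000

0.3894 mm/day


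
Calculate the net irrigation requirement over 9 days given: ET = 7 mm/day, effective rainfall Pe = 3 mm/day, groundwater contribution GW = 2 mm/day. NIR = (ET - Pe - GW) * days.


Daily deficit = ET - Pe - GW = 7 - 3 - 2 = 2 mm/day
NIR = 2 * 9 = 18 mm

18.0000 mm


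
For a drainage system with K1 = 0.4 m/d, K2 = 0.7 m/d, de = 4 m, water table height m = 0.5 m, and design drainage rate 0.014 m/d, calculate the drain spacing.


S^2 = 8*K2*de*m/q + 4*K1*m^2/q
S^2 = 8*0.7*4*0.5/0.014 + 4*0.4*0.5^2/0.014
S = sqrt(828.5714)

28.7849 m


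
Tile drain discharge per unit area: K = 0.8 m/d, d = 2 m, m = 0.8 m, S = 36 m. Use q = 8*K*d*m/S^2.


q = 8*K*d*m/S^2
q = 8*0.8*2*0.8/36^2
q = 10.2400 / 1296

0.0079 m/d


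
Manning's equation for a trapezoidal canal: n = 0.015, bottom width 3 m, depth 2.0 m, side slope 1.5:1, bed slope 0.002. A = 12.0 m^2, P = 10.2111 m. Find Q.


R = A/P = 12.0/10.2111 = 1.175192
Q = (1/0.015) * 12.0 * 1.175192^(2/3) * 0.002^0.5

39.8423 m^3/s


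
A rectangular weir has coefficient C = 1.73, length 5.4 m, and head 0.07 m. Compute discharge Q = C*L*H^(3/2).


Q = C * L * H^(3/2) = 1.73 * 5.4 * 0.07^1.5 = 1.73 * 5.4 * 0.018520

0.1730 m^3/s


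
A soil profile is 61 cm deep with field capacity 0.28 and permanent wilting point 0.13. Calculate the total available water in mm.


AWC = (FC - PWP) * d * 10
AWC = (0.28 - 0.13) * 61 * 10
AWC = 0.1500 * 61 * 10

91.5000 mm


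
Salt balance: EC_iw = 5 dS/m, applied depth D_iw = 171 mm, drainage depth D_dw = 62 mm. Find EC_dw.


EC_dw = EC_iw * D_iw / D_dw
EC_dw = 5 * 171 / 62
EC_dw = 855 / 62

13.7903 dS/m


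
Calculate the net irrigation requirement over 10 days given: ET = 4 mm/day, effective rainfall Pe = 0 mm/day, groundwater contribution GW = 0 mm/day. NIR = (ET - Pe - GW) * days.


Daily deficit = ET - Pe - GW = 4 - 0 - 0 = 4 mm/day
NIR = 4 * 10 = 40 mm

40.0000 mm


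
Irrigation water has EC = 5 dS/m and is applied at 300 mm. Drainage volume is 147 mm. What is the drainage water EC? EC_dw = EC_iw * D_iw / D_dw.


EC_dw = EC_iw * D_iw / D_dw
EC_dw = 5 * 300 / 147
EC_dw = 1500 / 147

10.2041 dS/m


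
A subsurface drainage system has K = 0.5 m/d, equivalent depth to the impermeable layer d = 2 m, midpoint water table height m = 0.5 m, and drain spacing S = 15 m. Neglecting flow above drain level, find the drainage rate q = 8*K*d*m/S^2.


q = 8*K*d*m/S^2
q = 8*0.5*2*0.5/15^2
q = 4.0000 / 225

0.0178 m/d


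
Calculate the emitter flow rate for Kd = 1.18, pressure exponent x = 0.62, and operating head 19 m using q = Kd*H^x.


q = Kd * H^x = 1.18 * 19^0.62 = 1.18 * 6.206221

7.3233 L/h


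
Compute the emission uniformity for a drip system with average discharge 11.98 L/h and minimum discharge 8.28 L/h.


EU = (q_min/q_avg)*100 = (8.28/11.98)*100 = 69.1152%

69.1152 %


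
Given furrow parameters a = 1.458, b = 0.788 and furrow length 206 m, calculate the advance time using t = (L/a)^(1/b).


t = (L/a)^(1/b)
t = (206/1.458)^(1/0.788)
t = 141.289438^(1/0.788)

535.2610 min


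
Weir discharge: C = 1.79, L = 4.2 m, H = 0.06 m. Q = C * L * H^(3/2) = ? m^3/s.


Q = C * L * H^(3/2) = 1.79 * 4.2 * 0.06^1.5 = 1.79 * 4.2 * 0.014697

0.1105 m^3/s


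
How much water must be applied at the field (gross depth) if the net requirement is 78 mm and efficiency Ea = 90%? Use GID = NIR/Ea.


Ea = 90% = 0.9
GID = NIR / Ea = 78 / 0.9 = 86.6667 mm

86.6667 mm


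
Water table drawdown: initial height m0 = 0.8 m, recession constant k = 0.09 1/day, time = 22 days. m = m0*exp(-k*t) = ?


m = m0 * exp(-k*t)
m = 0.8 * exp(-0.09 * 22)
m = 0.8 * exp(-1.9800)

0.1105 m


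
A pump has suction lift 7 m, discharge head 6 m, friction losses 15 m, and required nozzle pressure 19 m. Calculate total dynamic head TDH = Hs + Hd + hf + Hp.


TDH = Hs + Hd + hf + Hp = 7 + 6 + 15 + 19 = 47

47 m


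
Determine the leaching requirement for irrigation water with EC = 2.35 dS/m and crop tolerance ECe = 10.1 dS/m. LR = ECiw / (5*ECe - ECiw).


LR = ECiw / (5*ECe - ECiw)
LR = 2.35 / (5*10.1 - 2.35)
LR = 2.35 / 48.1500

0.0488


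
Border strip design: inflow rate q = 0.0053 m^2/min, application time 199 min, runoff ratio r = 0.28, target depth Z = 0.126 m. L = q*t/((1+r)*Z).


L = q*t/((1+r)*Z)
L = 0.0053*199/((1+0.28)*0.126)
L = 1.0547/0.16128

6.5396 m
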